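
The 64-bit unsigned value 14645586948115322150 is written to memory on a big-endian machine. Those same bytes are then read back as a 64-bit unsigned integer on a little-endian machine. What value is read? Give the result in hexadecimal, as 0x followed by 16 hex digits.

14645586948115322150 in 64-bit hexadecimal is 0xCB3F93BBD182D526.
Stored big-endian, the bytes at ascending addresses are CB 3F 93 BB D1 82 D5 26.
Read back as little-endian, the first byte is least significant, giving 0x26D582D1BB933FCB.

0x26D582D1BB933FCB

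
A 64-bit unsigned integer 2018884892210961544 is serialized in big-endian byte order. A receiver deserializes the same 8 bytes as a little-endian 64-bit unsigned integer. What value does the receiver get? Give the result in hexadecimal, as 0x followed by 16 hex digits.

2018884892210961544 in 64-bit hexadecimal is 0x1C04851CEAA31C88.
Stored big-endian, the bytes at ascending addresses are 1C 04 85 1C EA A3 1C 88.
Read back as little-endian, the first byte is least significant, giving 0x881CA3EA1C85041C.

0x881CA3EA1C85041C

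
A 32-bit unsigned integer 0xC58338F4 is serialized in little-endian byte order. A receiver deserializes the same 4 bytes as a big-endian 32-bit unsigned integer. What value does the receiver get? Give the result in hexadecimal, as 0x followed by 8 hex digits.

0xF43883C5

Stored little-endian, the bytes at ascending addresses are F4 38 83 C5.
Read back as big-endian, the last byte is least significant, giving 0xF43883C5.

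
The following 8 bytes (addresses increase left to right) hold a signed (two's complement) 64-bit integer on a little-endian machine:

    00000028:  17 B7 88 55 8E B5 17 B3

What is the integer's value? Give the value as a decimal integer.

-5541761193531099369

In little-endian order the low byte comes first in memory.
Reassemble most-significant byte first: B3 17 B5 8E 55 88 B7 17 → 0xB317B58E5588B717.
Top bit is set, so as a signed 64-bit value this is 0xB317B58E5588B717 − 2^64 = -5541761193531099369.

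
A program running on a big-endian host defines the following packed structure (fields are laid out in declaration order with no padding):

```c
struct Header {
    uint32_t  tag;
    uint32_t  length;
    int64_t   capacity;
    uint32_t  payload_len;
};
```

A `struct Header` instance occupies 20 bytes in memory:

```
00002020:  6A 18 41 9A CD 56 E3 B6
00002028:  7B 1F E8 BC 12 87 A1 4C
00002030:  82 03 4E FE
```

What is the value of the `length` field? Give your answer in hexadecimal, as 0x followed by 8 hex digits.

`length` follows `tag` (4 bytes), so it starts at byte offset 4 and occupies 4 bytes.
Bytes at offsets 4..7: CD 56 E3 B6.
Big-endian: lowest address holds the most-significant byte.
The bytes are already most-significant first: 0xCD56E3B6.

0xCD56E3B6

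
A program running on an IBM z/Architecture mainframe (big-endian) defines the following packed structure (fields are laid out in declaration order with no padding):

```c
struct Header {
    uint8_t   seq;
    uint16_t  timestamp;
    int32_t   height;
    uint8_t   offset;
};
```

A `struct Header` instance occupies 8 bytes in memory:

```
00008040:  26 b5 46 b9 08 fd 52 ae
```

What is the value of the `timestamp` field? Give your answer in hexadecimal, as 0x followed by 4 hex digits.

0xB546

`timestamp` follows `seq` (1 byte), so it starts at byte offset 1 and occupies 2 bytes.
Bytes at offsets 1..2: B5 46.
Big-endian: lowest address holds the most-significant byte.
The bytes are already most-significant first: 0xB546.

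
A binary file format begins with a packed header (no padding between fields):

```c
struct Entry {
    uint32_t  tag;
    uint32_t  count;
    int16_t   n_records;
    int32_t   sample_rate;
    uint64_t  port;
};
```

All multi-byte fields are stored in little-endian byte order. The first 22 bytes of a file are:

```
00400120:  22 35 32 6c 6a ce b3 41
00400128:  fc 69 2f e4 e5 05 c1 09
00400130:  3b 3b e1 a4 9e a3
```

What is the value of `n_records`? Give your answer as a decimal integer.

`n_records` follows `tag` (4 B), `count` (4 B), so it starts at offset 4 + 4 = 8 and occupies 2 bytes.
Bytes at offsets 8..9: FC 69.
Little-endian stores the least-significant byte at the lowest address.
Reassemble most-significant byte first: 69 FC → 0x69FC.
0x69FC = 27132.

27132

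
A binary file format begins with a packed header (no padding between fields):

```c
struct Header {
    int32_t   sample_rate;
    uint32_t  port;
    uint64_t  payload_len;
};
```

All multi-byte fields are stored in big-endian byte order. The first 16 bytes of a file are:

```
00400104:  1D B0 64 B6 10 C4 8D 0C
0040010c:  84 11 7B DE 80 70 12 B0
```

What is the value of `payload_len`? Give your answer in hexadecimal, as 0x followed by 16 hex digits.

`payload_len` follows `sample_rate` (4 B), `port` (4 B), so it starts at offset 4 + 4 = 8 and occupies 8 bytes.
Bytes at offsets 8..15: 84 11 7B DE 80 70 12 B0.
Big-endian: lowest address holds the most-significant byte.
The bytes are already most-significant first: 0x84117BDE807012B0.

0x84117BDE807012B0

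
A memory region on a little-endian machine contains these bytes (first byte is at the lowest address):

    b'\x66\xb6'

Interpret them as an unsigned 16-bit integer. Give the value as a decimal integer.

46694

Little-endian stores the least-significant byte at the lowest address.
Reassemble most-significant byte first: B6 66 → 0xB666.
0xB666 = 46694.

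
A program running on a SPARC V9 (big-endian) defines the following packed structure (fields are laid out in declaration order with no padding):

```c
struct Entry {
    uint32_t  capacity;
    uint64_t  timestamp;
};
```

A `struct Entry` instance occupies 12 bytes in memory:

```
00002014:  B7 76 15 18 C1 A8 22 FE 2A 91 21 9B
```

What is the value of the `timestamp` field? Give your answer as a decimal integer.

13954441920438673819

`timestamp` follows `capacity` (4 bytes), so it starts at byte offset 4 and occupies 8 bytes.
Bytes at offsets 4..11: C1 A8 22 FE 2A 91 21 9B.
In big-endian order the high byte comes first in memory.
The bytes are already most-significant first: 0xC1A822FE2A91219B.
0xC1A822FE2A91219B = 13954441920438673819.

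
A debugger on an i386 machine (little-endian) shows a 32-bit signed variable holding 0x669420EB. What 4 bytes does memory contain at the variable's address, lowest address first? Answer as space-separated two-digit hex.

Split into bytes (most-significant first): 66 94 20 EB.
In little-endian order the low byte comes first in memory.
So at ascending addresses the bytes are EB 20 94 66.

EB 20 94 66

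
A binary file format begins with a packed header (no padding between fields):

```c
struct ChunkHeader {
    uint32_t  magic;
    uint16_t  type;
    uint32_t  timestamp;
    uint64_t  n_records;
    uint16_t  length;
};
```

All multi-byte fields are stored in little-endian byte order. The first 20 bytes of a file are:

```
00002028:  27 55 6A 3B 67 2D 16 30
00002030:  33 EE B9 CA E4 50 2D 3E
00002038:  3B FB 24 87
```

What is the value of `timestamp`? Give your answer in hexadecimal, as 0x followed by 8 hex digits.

`timestamp` follows `magic` (4 B), `type` (2 B), so it starts at offset 4 + 2 = 6 and occupies 4 bytes.
Bytes at offsets 6..9: 16 30 33 EE.
Little-endian stores the least-significant byte at the lowest address.
Reassemble most-significant byte first: EE 33 30 16 → 0xEE333016.

0xEE333016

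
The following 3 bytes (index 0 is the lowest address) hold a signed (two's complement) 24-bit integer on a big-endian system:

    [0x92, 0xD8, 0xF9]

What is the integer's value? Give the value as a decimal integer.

-7153415

In big-endian order the high byte comes first in memory.
The bytes are already most-significant first: 0x92D8F9.
Top bit is set, so as a signed 24-bit value this is 0x92D8F9 − 2^24 = -7153415.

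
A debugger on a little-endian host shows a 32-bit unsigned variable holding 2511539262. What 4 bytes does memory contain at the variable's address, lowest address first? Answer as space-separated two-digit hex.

2511539262 in hexadecimal, padded to 32 bits, is 0x95B30C3E.
Split into bytes (most-significant first): 95 B3 0C 3E.
In little-endian order the low byte comes first in memory.
So at ascending addresses the bytes are 3E 0C B3 95.

3E 0C B3 95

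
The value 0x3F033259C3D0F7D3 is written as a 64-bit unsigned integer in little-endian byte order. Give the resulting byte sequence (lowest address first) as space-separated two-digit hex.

Split into bytes (most-significant first): 3F 03 32 59 C3 D0 F7 D3.
Little-endian stores the least-significant byte at the lowest address.
So at ascending addresses the bytes are D3 F7 D0 C3 59 32 03 3F.

D3 F7 D0 C3 59 32 03 3F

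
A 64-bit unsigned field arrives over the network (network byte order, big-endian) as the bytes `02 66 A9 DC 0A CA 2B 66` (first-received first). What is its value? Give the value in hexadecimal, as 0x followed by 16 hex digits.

In big-endian order the high byte comes first in memory.
The bytes are already most-significant first: 0x0266A9DC0ACA2B66.

0x0266A9DC0ACA2B66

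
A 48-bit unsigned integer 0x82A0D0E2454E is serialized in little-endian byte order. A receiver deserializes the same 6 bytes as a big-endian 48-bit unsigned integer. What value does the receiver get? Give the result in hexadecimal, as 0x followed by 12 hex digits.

0x4E45E2D0A082

Stored little-endian, the bytes at ascending addresses are 4E 45 E2 D0 A0 82.
Read back as big-endian, the last byte is least significant, giving 0x4E45E2D0A082.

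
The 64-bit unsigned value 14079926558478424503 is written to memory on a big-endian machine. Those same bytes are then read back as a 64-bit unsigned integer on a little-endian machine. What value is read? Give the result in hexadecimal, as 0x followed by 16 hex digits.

14079926558478424503 in 64-bit hexadecimal is 0xC365F29B35B1D9B7.
Stored big-endian, the bytes at ascending addresses are C3 65 F2 9B 35 B1 D9 B7.
Read back as little-endian, the first byte is least significant, giving 0xB7D9B1359BF265C3.

0xB7D9B1359BF265C3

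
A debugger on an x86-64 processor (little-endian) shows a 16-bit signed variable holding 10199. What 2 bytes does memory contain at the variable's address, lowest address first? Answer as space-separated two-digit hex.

10199 in hexadecimal, padded to 16 bits, is 0x27D7.
Split into bytes (most-significant first): 27 D7.
In little-endian order the low byte comes first in memory.
So at ascending addresses the bytes are D7 27.

D7 27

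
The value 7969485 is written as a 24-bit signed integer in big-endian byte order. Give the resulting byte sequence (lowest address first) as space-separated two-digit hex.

79 9A CD

7969485 in hexadecimal, padded to 24 bits, is 0x799ACD.
Split into bytes (most-significant first): 79 9A CD.
In big-endian order the high byte comes first in memory.
So the memory order matches the most-significant-first order: 79 9A CD.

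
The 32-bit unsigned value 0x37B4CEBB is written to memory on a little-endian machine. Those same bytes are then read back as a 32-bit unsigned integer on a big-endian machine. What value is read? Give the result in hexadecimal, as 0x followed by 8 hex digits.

Stored little-endian, the bytes at ascending addresses are BB CE B4 37.
Read back as big-endian, the last byte is least significant, giving 0xBBCEB437.

0xBBCEB437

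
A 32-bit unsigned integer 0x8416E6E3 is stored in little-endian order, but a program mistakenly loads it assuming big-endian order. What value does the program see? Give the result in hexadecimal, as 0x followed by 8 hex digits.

Stored little-endian, the bytes at ascending addresses are E3 E6 16 84.
Read back as big-endian, the last byte is least significant, giving 0xE3E61684.

0xE3E61684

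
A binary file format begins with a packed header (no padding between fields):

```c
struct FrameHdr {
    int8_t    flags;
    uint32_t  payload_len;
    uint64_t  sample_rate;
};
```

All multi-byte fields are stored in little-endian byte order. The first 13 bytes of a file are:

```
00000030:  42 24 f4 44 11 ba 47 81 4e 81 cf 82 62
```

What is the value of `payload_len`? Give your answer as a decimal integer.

`payload_len` follows `flags` (1 byte), so it starts at byte offset 1 and occupies 4 bytes.
Bytes at offsets 1..4: 24 F4 44 11.
Little-endian: lowest address holds the least-significant byte.
Reassemble most-significant byte first: 11 44 F4 24 → 0x1144F424.
0x1144F424 = 289731620.

289731620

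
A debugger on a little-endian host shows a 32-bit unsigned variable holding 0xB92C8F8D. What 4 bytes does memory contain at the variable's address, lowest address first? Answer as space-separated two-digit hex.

8D 8F 2C B9

Split into bytes (most-significant first): B9 2C 8F 8D.
In little-endian order the low byte comes first in memory.
So at ascending addresses the bytes are 8D 8F 2C B9.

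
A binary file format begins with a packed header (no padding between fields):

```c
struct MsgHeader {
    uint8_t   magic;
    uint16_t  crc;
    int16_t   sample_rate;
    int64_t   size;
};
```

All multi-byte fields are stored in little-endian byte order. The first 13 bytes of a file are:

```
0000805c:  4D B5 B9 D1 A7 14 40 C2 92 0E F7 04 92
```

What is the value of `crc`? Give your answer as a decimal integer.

`crc` follows `magic` (1 byte), so it starts at byte offset 1 and occupies 2 bytes.
Bytes at offsets 1..2: B5 B9.
Little-endian: lowest address holds the least-significant byte.
Reassemble most-significant byte first: B9 B5 → 0xB9B5.
0xB9B5 = 47541.

47541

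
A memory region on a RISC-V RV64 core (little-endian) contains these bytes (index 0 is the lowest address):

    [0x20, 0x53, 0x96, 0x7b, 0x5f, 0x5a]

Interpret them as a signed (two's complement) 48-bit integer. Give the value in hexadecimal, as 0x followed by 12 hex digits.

0x5A5F7B965320

Little-endian: lowest address holds the least-significant byte.
Reassemble most-significant byte first: 5A 5F 7B 96 53 20 → 0x5A5F7B965320.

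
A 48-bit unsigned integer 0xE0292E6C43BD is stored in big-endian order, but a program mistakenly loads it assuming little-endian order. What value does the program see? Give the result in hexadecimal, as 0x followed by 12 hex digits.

0xBD436C2E29E0

Stored big-endian, the bytes at ascending addresses are E0 29 2E 6C 43 BD.
Read back as little-endian, the first byte is least significant, giving 0xBD436C2E29E0.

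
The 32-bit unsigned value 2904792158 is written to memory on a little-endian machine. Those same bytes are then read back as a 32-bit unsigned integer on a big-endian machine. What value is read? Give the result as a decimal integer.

2904792158 in 32-bit hexadecimal is 0xAD239C5E.
Stored little-endian, the bytes at ascending addresses are 5E 9C 23 AD.
Read back as big-endian, the last byte is least significant, giving 0x5E9C23AD.
0x5E9C23AD = 1587291053.

1587291053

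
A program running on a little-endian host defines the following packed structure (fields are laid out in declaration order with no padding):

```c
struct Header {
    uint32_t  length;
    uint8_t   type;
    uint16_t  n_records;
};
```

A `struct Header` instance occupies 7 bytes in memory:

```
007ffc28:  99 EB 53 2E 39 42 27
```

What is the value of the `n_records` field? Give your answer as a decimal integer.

10050

`n_records` follows `length` (4 B), `type` (1 B), so it starts at offset 4 + 1 = 5 and occupies 2 bytes.
Bytes at offsets 5..6: 42 27.
Little-endian: lowest address holds the least-significant byte.
Reassemble most-significant byte first: 27 42 → 0x2742.
0x2742 = 10050.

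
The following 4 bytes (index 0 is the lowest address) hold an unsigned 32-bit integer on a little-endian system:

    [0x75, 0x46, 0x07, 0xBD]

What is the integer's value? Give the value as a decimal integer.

3171370613

Little-endian stores the least-significant byte at the lowest address.
Reassemble most-significant byte first: BD 07 46 75 → 0xBD074675.
0xBD074675 = 3171370613.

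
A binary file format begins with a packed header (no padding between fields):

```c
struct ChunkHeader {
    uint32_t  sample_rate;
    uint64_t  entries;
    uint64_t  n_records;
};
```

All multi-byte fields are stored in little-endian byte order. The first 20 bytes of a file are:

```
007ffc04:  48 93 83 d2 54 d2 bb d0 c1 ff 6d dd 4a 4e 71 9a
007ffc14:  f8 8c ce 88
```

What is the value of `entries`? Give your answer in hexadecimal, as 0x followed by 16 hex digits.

0xDD6DFFC1D0BBD254

`entries` follows `sample_rate` (4 bytes), so it starts at byte offset 4 and occupies 8 bytes.
Bytes at offsets 4..11: 54 D2 BB D0 C1 FF 6D DD.
Little-endian: lowest address holds the least-significant byte.
Reassemble most-significant byte first: DD 6D FF C1 D0 BB D2 54 → 0xDD6DFFC1D0BBD254.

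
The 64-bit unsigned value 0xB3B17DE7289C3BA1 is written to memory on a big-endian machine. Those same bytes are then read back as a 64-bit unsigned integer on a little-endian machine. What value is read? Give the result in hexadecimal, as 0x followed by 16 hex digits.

Stored big-endian, the bytes at ascending addresses are B3 B1 7D E7 28 9C 3B A1.
Read back as little-endian, the first byte is least significant, giving 0xA13B9C28E77DB1B3.

0xA13B9C28E77DB1B3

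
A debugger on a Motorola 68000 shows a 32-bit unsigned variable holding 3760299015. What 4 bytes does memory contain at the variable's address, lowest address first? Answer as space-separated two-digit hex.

3760299015 in hexadecimal, padded to 32 bits, is 0xE0219C07.
Split into bytes (most-significant first): E0 21 9C 07.
Big-endian stores the most-significant byte at the lowest address.
So the memory order matches the most-significant-first order: E0 21 9C 07.

E0 21 9C 07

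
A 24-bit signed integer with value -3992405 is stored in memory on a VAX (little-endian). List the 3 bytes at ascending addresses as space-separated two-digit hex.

Two's complement of -3992405 in 24 bits: 3992405 = 0x3CEB55; invert → 0xC314AA; add 1 → 0xC314AB.
Split into bytes (most-significant first): C3 14 AB.
Little-endian stores the least-significant byte at the lowest address.
So at ascending addresses the bytes are AB 14 C3.

AB 14 C3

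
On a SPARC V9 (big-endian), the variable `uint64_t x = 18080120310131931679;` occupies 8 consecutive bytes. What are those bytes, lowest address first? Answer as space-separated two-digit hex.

FA E9 7D A1 25 BD 3A 1F

18080120310131931679 in hexadecimal, padded to 64 bits, is 0xFAE97DA125BD3A1F.
Split into bytes (most-significant first): FA E9 7D A1 25 BD 3A 1F.
In big-endian order the high byte comes first in memory.
So the memory order matches the most-significant-first order: FA E9 7D A1 25 BD 3A 1F.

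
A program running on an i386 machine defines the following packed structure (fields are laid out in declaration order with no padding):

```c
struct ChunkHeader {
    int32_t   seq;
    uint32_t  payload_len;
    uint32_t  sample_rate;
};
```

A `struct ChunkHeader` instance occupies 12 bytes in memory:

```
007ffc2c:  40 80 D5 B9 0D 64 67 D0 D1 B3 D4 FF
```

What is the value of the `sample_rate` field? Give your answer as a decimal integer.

`sample_rate` follows `seq` (4 B), `payload_len` (4 B), so it starts at offset 4 + 4 = 8 and occupies 4 bytes.
Bytes at offsets 8..11: D1 B3 D4 FF.
Little-endian: lowest address holds the least-significant byte.
Reassemble most-significant byte first: FF D4 B3 D1 → 0xFFD4B3D1.
0xFFD4B3D1 = 4292129745.

4292129745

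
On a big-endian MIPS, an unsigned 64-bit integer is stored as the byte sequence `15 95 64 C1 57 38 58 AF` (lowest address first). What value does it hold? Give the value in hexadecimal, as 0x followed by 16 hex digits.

0x159564C1573858AF

Big-endian stores the most-significant byte at the lowest address.
The bytes are already most-significant first: 0x159564C1573858AF.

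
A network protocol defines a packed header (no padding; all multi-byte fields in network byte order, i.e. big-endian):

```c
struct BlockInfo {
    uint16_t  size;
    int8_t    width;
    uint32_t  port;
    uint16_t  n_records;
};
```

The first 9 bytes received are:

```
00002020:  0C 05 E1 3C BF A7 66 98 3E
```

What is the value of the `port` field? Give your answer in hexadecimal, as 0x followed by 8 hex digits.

0x3CBFA766

`port` follows `size` (2 B), `width` (1 B), so it starts at offset 2 + 1 = 3 and occupies 4 bytes.
Bytes at offsets 3..6: 3C BF A7 66.
Big-endian: lowest address holds the most-significant byte.
The bytes are already most-significant first: 0x3CBFA766.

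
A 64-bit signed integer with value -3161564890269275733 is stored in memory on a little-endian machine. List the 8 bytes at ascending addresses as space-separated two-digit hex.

AB 29 27 A5 7B DD 1F D4

Two's complement of -3161564890269275733 in 64 bits: 3161564890269275733 = 0x2BE022845AD8D655; invert → 0xD41FDD7BA52729AA; add 1 → 0xD41FDD7BA52729AB.
Split into bytes (most-significant first): D4 1F DD 7B A5 27 29 AB.
Little-endian: lowest address holds the least-significant byte.
So at ascending addresses the bytes are AB 29 27 A5 7B DD 1F D4.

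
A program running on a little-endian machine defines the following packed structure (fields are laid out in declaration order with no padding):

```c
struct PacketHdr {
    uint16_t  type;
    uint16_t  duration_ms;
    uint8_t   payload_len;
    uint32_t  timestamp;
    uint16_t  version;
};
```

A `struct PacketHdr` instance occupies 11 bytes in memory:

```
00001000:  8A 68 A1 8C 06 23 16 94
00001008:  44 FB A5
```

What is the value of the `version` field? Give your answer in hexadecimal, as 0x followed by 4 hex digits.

`version` follows `type` (2 B), `duration_ms` (2 B), `payload_len` (1 B), `timestamp` (4 B), so it starts at offset 2 + 2 + 1 + 4 = 9 and occupies 2 bytes.
Bytes at offsets 9..10: FB A5.
Little-endian stores the least-significant byte at the lowest address.
Reassemble most-significant byte first: A5 FB → 0xA5FB.

0xA5FB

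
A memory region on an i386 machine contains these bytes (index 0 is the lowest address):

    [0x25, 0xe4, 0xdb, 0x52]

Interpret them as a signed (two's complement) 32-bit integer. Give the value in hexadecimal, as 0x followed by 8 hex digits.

Little-endian: lowest address holds the least-significant byte.
Reassemble most-significant byte first: 52 DB E4 25 → 0x52DBE425.

0x52DBE425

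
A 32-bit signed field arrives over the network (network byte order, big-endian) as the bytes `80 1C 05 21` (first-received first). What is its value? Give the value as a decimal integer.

In big-endian order the high byte comes first in memory.
The bytes are already most-significant first: 0x801C0521.
Top bit is set, so as a signed 32-bit value this is 0x801C0521 − 2^32 = -2145647327.

-2145647327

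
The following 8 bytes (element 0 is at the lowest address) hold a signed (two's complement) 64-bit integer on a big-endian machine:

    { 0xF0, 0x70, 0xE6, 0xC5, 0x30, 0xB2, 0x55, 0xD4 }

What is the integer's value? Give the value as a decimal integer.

-1121142572615313964

Big-endian stores the most-significant byte at the lowest address.
The bytes are already most-significant first: 0xF070E6C530B255D4.
Top bit is set, so as a signed 64-bit value this is 0xF070E6C530B255D4 − 2^64 = -1121142572615313964.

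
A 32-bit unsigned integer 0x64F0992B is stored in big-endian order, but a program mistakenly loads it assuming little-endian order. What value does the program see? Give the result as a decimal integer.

Stored big-endian, the bytes at ascending addresses are 64 F0 99 2B.
Read back as little-endian, the first byte is least significant, giving 0x2B99F064.
0x2B99F064 = 731508836.

731508836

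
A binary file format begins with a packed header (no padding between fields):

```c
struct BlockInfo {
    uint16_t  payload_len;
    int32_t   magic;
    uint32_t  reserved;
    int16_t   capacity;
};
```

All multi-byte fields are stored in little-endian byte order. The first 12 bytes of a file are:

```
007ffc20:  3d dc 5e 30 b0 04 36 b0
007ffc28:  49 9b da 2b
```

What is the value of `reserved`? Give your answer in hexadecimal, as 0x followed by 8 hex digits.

`reserved` follows `payload_len` (2 B), `magic` (4 B), so it starts at offset 2 + 4 = 6 and occupies 4 bytes.
Bytes at offsets 6..9: 36 B0 49 9B.
In little-endian order the low byte comes first in memory.
Reassemble most-significant byte first: 9B 49 B0 36 → 0x9B49B036.

0x9B49B036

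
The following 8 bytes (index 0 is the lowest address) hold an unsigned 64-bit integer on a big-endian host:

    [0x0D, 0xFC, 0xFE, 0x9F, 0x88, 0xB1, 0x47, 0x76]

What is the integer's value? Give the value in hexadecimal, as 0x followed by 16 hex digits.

0x0DFCFE9F88B14776

Big-endian: lowest address holds the most-significant byte.
The bytes are already most-significant first: 0x0DFCFE9F88B14776.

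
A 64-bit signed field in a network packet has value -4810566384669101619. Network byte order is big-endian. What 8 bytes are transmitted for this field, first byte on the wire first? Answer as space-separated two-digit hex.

BD 3D 6F 5C 51 5C F1 CD

Two's complement of -4810566384669101619 in 64 bits: 4810566384669101619 = 0x42C290A3AEA30E33; invert → 0xBD3D6F5C515CF1CC; add 1 → 0xBD3D6F5C515CF1CD.
Split into bytes (most-significant first): BD 3D 6F 5C 51 5C F1 CD.
Big-endian stores the most-significant byte at the lowest address.
So the memory order matches the most-significant-first order: BD 3D 6F 5C 51 5C F1 CD.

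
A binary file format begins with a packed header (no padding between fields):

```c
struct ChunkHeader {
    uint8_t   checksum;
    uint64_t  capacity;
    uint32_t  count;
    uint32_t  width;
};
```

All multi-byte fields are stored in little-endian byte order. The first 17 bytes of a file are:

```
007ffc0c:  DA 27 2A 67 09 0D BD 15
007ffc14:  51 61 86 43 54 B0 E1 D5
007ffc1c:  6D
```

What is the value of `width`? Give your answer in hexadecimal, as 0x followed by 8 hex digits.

0x6DD5E1B0

`width` follows `checksum` (1 B), `capacity` (8 B), `count` (4 B), so it starts at offset 1 + 8 + 4 = 13 and occupies 4 bytes.
Bytes at offsets 13..16: B0 E1 D5 6D.
Little-endian stores the least-significant byte at the lowest address.
Reassemble most-significant byte first: 6D D5 E1 B0 → 0x6DD5E1B0.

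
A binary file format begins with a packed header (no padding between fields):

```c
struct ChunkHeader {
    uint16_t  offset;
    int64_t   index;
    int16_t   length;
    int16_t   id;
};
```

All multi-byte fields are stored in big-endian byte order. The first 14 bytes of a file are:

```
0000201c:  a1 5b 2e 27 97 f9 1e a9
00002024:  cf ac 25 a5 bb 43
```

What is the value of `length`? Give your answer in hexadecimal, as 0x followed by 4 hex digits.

0x25A5

`length` follows `offset` (2 B), `index` (8 B), so it starts at offset 2 + 8 = 10 and occupies 2 bytes.
Bytes at offsets 10..11: 25 A5.
Big-endian stores the most-significant byte at the lowest address.
The bytes are already most-significant first: 0x25A5.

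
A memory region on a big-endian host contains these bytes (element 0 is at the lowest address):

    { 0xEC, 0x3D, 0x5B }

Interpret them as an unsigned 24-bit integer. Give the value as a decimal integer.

15482203

Big-endian stores the most-significant byte at the lowest address.
The bytes are already most-significant first: 0xEC3D5B.
0xEC3D5B = 15482203.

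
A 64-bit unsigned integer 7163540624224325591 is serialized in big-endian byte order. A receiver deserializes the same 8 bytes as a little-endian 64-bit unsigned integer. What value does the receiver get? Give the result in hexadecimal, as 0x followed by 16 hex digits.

0xD78FF8603E026A63

7163540624224325591 in 64-bit hexadecimal is 0x636A023E60F88FD7.
Stored big-endian, the bytes at ascending addresses are 63 6A 02 3E 60 F8 8F D7.
Read back as little-endian, the first byte is least significant, giving 0xD78FF8603E026A63.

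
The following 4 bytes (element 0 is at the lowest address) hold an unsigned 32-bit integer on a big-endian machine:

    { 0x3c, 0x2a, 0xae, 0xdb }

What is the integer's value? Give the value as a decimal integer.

1009430235

Big-endian stores the most-significant byte at the lowest address.
The bytes are already most-significant first: 0x3C2AAEDB.
0x3C2AAEDB = 1009430235.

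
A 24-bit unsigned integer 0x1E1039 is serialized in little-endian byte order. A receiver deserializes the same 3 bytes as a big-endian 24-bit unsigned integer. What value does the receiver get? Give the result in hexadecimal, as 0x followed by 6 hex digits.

Stored little-endian, the bytes at ascending addresses are 39 10 1E.
Read back as big-endian, the last byte is least significant, giving 0x39101E.

0x39101E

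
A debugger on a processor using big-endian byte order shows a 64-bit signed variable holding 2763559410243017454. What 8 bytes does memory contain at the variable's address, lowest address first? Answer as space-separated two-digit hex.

26 5A 22 A4 43 39 1A EE

2763559410243017454 in hexadecimal, padded to 64 bits, is 0x265A22A443391AEE.
Split into bytes (most-significant first): 26 5A 22 A4 43 39 1A EE.
Big-endian: lowest address holds the most-significant byte.
So the memory order matches the most-significant-first order: 26 5A 22 A4 43 39 1A EE.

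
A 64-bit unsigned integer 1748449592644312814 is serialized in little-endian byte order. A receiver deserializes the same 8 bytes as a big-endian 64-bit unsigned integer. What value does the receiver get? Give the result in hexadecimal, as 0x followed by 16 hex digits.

1748449592644312814 in 64-bit hexadecimal is 0x1843BDA40D3D9EEE.
Stored little-endian, the bytes at ascending addresses are EE 9E 3D 0D A4 BD 43 18.
Read back as big-endian, the last byte is least significant, giving 0xEE9E3D0DA4BD4318.

0xEE9E3D0DA4BD4318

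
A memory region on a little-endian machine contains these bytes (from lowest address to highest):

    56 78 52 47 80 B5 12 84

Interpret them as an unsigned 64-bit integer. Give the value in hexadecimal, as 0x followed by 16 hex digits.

In little-endian order the low byte comes first in memory.
Reassemble most-significant byte first: 84 12 B5 80 47 52 78 56 → 0x8412B58047527856.

0x8412B58047527856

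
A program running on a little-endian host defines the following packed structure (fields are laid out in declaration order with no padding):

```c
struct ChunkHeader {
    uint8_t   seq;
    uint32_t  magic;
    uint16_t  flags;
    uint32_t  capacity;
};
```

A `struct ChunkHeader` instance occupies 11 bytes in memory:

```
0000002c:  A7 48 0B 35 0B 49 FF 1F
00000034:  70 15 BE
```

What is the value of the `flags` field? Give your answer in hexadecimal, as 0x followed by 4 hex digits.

0xFF49

`flags` follows `seq` (1 B), `magic` (4 B), so it starts at offset 1 + 4 = 5 and occupies 2 bytes.
Bytes at offsets 5..6: 49 FF.
Little-endian stores the least-significant byte at the lowest address.
Reassemble most-significant byte first: FF 49 → 0xFF49.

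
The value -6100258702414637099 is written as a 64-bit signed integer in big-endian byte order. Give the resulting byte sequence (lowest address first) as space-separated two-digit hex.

AB 57 87 07 DC 97 17 D5

Two's complement of -6100258702414637099 in 64 bits: 6100258702414637099 = 0x54A878F82368E82B; invert → 0xAB578707DC9717D4; add 1 → 0xAB578707DC9717D5.
Split into bytes (most-significant first): AB 57 87 07 DC 97 17 D5.
Big-endian stores the most-significant byte at the lowest address.
So the memory order matches the most-significant-first order: AB 57 87 07 DC 97 17 D5.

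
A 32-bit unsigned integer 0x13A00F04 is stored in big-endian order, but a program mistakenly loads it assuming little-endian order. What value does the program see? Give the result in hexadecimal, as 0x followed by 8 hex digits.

Stored big-endian, the bytes at ascending addresses are 13 A0 0F 04.
Read back as little-endian, the first byte is least significant, giving 0x040FA013.

0x040FA013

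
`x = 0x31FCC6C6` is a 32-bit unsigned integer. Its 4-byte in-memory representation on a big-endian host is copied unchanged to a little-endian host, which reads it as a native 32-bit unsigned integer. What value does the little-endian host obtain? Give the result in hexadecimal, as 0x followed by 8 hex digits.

0xC6C6FC31

Stored big-endian, the bytes at ascending addresses are 31 FC C6 C6.
Read back as little-endian, the first byte is least significant, giving 0xC6C6FC31.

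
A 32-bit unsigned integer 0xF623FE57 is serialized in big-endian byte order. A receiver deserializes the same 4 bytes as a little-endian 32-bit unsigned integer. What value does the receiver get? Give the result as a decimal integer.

1476273142

Stored big-endian, the bytes at ascending addresses are F6 23 FE 57.
Read back as little-endian, the first byte is least significant, giving 0x57FE23F6.
0x57FE23F6 = 1476273142.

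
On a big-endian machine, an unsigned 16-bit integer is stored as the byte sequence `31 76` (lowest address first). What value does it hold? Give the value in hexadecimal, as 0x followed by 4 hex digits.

Big-endian stores the most-significant byte at the lowest address.
The bytes are already most-significant first: 0x3176.

0x3176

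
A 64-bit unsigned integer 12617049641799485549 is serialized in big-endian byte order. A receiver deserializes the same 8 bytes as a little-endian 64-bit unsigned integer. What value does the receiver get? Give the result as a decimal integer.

7892819054933776559

12617049641799485549 in 64-bit hexadecimal is 0xAF18C3CD1CED886D.
Stored big-endian, the bytes at ascending addresses are AF 18 C3 CD 1C ED 88 6D.
Read back as little-endian, the first byte is least significant, giving 0x6D88ED1CCDC318AF.
0x6D88ED1CCDC318AF = 7892819054933776559.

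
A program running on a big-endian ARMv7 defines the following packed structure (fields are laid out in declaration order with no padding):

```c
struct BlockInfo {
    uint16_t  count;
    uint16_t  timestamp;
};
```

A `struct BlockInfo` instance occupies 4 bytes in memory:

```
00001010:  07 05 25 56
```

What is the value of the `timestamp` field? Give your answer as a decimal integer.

`timestamp` follows `count` (2 bytes), so it starts at byte offset 2 and occupies 2 bytes.
Bytes at offsets 2..3: 25 56.
Big-endian stores the most-significant byte at the lowest address.
The bytes are already most-significant first: 0x2556.
0x2556 = 9558.

9558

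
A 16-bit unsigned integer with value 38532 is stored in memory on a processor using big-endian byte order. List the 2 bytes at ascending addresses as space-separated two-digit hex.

38532 in hexadecimal, padded to 16 bits, is 0x9684.
Split into bytes (most-significant first): 96 84.
In big-endian order the high byte comes first in memory.
So the memory order matches the most-significant-first order: 96 84.

96 84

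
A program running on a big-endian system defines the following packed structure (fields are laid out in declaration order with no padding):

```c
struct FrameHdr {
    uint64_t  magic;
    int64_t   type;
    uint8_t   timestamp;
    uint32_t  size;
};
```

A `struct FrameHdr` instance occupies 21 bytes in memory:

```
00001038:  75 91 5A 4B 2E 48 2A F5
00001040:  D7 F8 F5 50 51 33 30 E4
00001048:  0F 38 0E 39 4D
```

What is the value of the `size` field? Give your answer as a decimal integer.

`size` follows `magic` (8 B), `type` (8 B), `timestamp` (1 B), so it starts at offset 8 + 8 + 1 = 17 and occupies 4 bytes.
Bytes at offsets 17..20: 38 0E 39 4D.
Big-endian: lowest address holds the most-significant byte.
The bytes are already most-significant first: 0x380E394D.
0x380E394D = 940456269.

940456269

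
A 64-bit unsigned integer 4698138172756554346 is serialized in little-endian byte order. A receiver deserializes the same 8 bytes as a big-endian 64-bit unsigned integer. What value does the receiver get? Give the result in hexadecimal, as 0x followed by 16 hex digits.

0x6A72DBBCC6233341

4698138172756554346 in 64-bit hexadecimal is 0x413323C6BCDB726A.
Stored little-endian, the bytes at ascending addresses are 6A 72 DB BC C6 23 33 41.
Read back as big-endian, the last byte is least significant, giving 0x6A72DBBCC6233341.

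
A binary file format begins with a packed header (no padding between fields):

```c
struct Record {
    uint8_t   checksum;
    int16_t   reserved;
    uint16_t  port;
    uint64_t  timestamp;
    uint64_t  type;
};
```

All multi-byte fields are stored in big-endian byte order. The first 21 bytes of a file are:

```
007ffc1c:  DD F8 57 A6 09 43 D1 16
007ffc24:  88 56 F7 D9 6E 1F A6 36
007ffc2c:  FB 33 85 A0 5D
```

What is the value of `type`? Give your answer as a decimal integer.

`type` follows `checksum` (1 B), `reserved` (2 B), `port` (2 B), `timestamp` (8 B), so it starts at offset 1 + 2 + 2 + 8 = 13 and occupies 8 bytes.
Bytes at offsets 13..20: 1F A6 36 FB 33 85 A0 5D.
Big-endian stores the most-significant byte at the lowest address.
The bytes are already most-significant first: 0x1FA636FB3385A05D.
0x1FA636FB3385A05D = 2280570713838821469.

2280570713838821469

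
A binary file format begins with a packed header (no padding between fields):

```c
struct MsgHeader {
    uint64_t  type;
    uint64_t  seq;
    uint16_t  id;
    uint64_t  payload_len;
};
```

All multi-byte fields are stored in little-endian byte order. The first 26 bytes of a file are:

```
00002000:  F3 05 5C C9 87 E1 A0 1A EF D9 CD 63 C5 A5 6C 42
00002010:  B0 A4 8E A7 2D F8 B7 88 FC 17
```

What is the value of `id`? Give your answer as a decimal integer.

`id` follows `type` (8 B), `seq` (8 B), so it starts at offset 8 + 8 = 16 and occupies 2 bytes.
Bytes at offsets 16..17: B0 A4.
Little-endian: lowest address holds the least-significant byte.
Reassemble most-significant byte first: A4 B0 → 0xA4B0.
0xA4B0 = 42160.

42160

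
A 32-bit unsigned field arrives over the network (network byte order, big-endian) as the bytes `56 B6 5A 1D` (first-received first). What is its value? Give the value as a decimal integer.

1454791197

Big-endian: lowest address holds the most-significant byte.
The bytes are already most-significant first: 0x56B65A1D.
0x56B65A1D = 1454791197.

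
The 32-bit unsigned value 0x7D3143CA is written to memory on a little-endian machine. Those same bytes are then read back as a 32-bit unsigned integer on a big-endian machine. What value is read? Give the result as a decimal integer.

3393401213

Stored little-endian, the bytes at ascending addresses are CA 43 31 7D.
Read back as big-endian, the last byte is least significant, giving 0xCA43317D.
0xCA43317D = 3393401213.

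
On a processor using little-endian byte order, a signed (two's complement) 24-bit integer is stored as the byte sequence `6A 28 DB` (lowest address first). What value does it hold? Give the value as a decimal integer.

-2414486

Little-endian stores the least-significant byte at the lowest address.
Reassemble most-significant byte first: DB 28 6A → 0xDB286A.
Top bit is set, so as a signed 24-bit value this is 0xDB286A − 2^24 = -2414486.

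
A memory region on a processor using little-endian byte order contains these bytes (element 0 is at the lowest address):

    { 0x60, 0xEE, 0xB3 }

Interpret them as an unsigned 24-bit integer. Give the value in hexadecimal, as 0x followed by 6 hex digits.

0xB3EE60

Little-endian: lowest address holds the least-significant byte.
Reassemble most-significant byte first: B3 EE 60 → 0xB3EE60.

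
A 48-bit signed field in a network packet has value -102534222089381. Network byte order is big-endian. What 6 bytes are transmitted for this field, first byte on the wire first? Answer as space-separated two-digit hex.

Two's complement of -102534222089381 in 48 bits: 102534222089381 = 0x5D411BE28CA5; invert → 0xA2BEE41D735A; add 1 → 0xA2BEE41D735B.
Split into bytes (most-significant first): A2 BE E4 1D 73 5B.
Big-endian stores the most-significant byte at the lowest address.
So the memory order matches the most-significant-first order: A2 BE E4 1D 73 5B.

A2 BE E4 1D 73 5B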